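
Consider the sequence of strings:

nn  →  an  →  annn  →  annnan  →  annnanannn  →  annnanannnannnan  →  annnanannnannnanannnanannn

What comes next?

This is a Fibonacci-style word recurrence s(k) = s(k−1)·s(k−2): e.g. an·nn = annn.
The next term joins annnanannnannnanannnanannn and annnanannnannnan.

annnanannnannnanannnanannnannnanannnannnan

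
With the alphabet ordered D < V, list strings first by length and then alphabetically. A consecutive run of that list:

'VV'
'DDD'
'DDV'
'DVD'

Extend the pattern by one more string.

DVV

Treat DVD as a base-2 numeral over the given alphabet and add one, carrying through any trailing V's.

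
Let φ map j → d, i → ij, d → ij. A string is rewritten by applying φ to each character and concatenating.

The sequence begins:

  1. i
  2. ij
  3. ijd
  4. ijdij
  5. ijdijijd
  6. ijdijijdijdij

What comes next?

ijdijijdijdijijdijijd

Applying the rule to each of the 13 symbols of ijdijijdijdij gives the pieces ij d ij ij d ij d ij ij d ij ij d, which concatenate to the answer.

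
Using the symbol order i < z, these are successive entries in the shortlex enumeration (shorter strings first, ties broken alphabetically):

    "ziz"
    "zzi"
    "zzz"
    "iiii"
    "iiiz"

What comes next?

Treat iiiz as a base-2 numeral over the given alphabet and add one, carrying through any trailing z's.

iizi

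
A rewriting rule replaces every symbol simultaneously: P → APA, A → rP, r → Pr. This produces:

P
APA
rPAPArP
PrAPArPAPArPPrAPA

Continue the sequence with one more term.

Rewriting the 17 symbols of PrAPArPAPArPPrAPA one by one yields APA Pr rP APA rP Pr APA rP APA rP Pr APA APA Pr rP APA rP; concatenated:

APAPrrPAPArPPrAPArPAPArPPrAPAAPAPrrPAPArP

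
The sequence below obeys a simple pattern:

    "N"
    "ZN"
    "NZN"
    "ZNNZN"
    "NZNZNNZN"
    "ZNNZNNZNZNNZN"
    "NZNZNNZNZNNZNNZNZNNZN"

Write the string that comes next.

ZNNZNNZNZNNZNNZNZNNZNZNNZNNZNZNNZN

From term 3 onward, concatenate the second-to-last term with the last: N·ZN = NZN, ZN·NZN = ZNNZN, …
The next term joins ZNNZNNZNZNNZN and NZNZNNZNZNNZNNZNZNNZN.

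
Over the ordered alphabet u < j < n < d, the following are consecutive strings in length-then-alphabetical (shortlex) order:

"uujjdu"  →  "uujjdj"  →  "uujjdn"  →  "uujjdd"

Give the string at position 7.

Continuing the enumeration 3 steps past uujjdd: uujjdd → uujnuu → uujnuj → (answer).

uujnun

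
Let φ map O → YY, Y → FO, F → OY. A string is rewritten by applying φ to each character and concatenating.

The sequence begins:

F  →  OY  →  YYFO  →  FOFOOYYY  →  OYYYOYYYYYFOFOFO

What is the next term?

YYFOFOFOYYFOFOFOFOFOOYYYOYYYOYYY

φ(OYYYOYYYYYFOFOFO) expands symbol-by-symbol to YY FO FO FO YY FO FO FO FO FO OY YY OY YY OY YY; joining the 16 pieces gives the next term.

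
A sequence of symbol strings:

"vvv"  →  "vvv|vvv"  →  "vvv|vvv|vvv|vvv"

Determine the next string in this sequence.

s(k+1) = s(k)·|·s(k) — each term doubles the last with '|' between the halves.
So the next term is two copies of vvv|vvv|vvv|vvv with '|' between the halves.

vvv|vvv|vvv|vvv|vvv|vvv|vvv|vvv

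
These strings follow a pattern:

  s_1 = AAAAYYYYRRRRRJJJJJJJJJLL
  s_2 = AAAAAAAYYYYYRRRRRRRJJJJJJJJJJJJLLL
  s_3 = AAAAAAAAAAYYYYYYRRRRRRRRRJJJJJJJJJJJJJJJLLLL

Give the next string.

AAAAAAAAAAAAAYYYYYYYRRRRRRRRRRRJJJJJJJJJJJJJJJJJJLLLLL

Each string has the form A^{3n-2} Y^{n+2} R^{2n+1} J^{3n+3} L^{n}, where the shown terms are n = 2, 3, 4.
At n = 5 the blocks have lengths 13, 7, 11, 18, 5.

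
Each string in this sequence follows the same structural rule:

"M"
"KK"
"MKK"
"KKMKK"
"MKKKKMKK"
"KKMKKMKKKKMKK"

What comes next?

MKKKKMKKKKMKKMKKKKMKK

This is a Fibonacci-style word recurrence s(k) = s(k−2)·s(k−1): e.g. M·KK = MKK.
Continuing: MKKKKMKK · KKMKKMKKKKMKK gives term 7.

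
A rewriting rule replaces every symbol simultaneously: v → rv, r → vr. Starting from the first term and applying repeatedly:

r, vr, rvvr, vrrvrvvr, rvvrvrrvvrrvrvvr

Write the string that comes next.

φ(rvvrvrrvvrrvrvvr) expands symbol-by-symbol to vr rv rv vr rv vr vr rv rv vr vr rv vr rv rv vr; joining the 16 pieces gives the next term.

vrrvrvvrrvvrvrrvrvvrvrrvvrrvrvvr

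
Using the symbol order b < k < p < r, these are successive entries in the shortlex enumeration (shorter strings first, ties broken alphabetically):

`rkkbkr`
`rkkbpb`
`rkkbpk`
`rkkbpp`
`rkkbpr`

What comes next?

The successor of rkkbpr increments the rightmost position that isn't already r and resets every position after it to b.

rkkbrb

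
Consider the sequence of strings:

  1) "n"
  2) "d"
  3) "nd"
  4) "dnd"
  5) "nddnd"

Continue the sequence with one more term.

dndnddnd

Each term (from the third on) is the two preceding terms concatenated in order: term 3 = n·d = nd.
So term 6 is dnd·nddnd.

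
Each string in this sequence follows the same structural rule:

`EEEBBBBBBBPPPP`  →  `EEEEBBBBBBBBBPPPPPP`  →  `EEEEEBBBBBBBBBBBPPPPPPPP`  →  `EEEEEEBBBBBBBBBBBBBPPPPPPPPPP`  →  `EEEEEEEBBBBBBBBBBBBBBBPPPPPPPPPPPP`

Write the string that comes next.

EEEEEEEEBBBBBBBBBBBBBBBBBPPPPPPPPPPPPPP

Reading off run lengths: E runs 3, 4, 5, 6, 7; B runs 7, 9, 11, 13, 15; P runs 4, 6, 8, 10, 12 — each is linear in n, where the shown terms are n = 3, 4, 5, 6, 7.
For the next term, n = 8, so the run lengths are 8, 17, 14.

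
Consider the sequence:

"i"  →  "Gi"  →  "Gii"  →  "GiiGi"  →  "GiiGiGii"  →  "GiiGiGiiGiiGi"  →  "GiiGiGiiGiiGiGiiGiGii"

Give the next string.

Each term (from the third on) is the previous term followed by the one before it: term 3 = Gi·i = Gii.
Continuing: GiiGiGiiGiiGiGiiGiGii · GiiGiGiiGiiGi gives term 8.

GiiGiGiiGiiGiGiiGiGiiGiiGiGiiGiiGi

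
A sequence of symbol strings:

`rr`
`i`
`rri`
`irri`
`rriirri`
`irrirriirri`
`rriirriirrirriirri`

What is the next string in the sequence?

irrirriirrirriirriirrirriirri

From term 3 onward, concatenate the second-to-last term with the last: rr·i = rri, i·rri = irri, …
The next term joins irrirriirri and rriirriirrirriirri.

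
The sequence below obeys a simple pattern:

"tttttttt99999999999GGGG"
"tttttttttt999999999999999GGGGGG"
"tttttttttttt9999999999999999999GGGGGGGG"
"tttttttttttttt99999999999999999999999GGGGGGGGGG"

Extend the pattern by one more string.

Each string has the form t^{2n+2} 9^{4n-1} G^{2n-2}, where the shown terms are n = 3, 4, 5, 6.
For the next term, n = 7, so the run lengths are 16, 27, 12.

tttttttttttttttt999999999999999999999999999GGGGGGGGGGGG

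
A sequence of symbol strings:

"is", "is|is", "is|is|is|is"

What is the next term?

s(k+1) = s(k)·|·s(k) — each term doubles the last with '|' between the halves.
So the next term is two copies of is|is|is|is with '|' between the halves.

is|is|is|is|is|is|is|is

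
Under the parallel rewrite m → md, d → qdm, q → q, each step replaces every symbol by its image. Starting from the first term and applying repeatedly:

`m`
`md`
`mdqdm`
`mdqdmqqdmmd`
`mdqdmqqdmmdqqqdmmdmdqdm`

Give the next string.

Rewriting the 23 symbols of mdqdmqqdmmdqqqdmmdmdqdm one by one yields md qdm q qdm md q q qdm md md qdm q q q qdm md md qdm md qdm q qdm md; concatenated:

mdqdmqqdmmdqqqdmmdmdqdmqqqqdmmdmdqdmmdqdmqqdmmd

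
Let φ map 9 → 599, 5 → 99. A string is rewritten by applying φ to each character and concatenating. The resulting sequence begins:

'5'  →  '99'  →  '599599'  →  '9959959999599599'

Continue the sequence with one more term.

Rewriting the 16 symbols of 9959959999599599 one by one yields 599 599 99 599 599 99 599 599 599 599 99 599 599 99 599 599; concatenated:

59959999599599995995995995999959959999599599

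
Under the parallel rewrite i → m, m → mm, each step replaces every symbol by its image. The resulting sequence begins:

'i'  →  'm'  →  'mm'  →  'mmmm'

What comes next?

Apply φ to mmmm symbol by symbol: m→mm, m→mm, m→mm, m→mm; joined: mm mm mm mm.

mmmmmmmm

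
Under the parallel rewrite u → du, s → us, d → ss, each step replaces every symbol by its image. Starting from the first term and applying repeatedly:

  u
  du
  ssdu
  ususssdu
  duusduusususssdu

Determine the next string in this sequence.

ssduduusssduduusduusduusususssdu

φ(duusduusususssdu) expands symbol-by-symbol to ss du du us ss du du us du us du us us us ss du; joining the 16 pieces gives the next term.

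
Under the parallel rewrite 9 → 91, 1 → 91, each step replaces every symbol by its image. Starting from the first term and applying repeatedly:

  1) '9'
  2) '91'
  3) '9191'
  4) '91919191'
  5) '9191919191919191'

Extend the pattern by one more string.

Rewriting the 16 symbols of 9191919191919191 one by one yields 91 91 91 91 91 91 91 91 91 91 91 91 91 91 91 91; concatenated:

91919191919191919191919191919191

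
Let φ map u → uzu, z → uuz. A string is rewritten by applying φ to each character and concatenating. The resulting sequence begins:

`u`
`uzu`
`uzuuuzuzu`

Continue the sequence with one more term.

Apply φ to uzuuuzuzu symbol by symbol: u→uzu, z→uuz, u→uzu, u→uzu, u→uzu, z→uuz, u→uzu, z→uuz, u→uzu; joined: uzu uuz uzu uzu uzu uuz uzu uuz uzu.

uzuuuzuzuuzuuzuuuzuzuuuzuzu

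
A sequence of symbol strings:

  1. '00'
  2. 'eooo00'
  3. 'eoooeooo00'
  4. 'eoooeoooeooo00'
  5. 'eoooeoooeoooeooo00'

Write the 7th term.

The strings grow by a fixed prefix eooo each time.
From eoooeoooeoooeooo00, 2 further steps: eoooeoooeoooeooo00 → eoooeoooeoooeoooeooo00 → (answer).

eoooeoooeoooeoooeoooeooo00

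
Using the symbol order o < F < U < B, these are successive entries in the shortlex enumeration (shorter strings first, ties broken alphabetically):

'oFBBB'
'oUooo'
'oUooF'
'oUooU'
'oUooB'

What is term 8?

Advancing 3 positions from oUooB through oUooB → oUoFo → oUoFF reaches term 8.

oUoFU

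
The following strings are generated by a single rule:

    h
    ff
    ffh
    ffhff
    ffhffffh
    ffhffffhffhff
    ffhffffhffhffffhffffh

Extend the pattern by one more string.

Each term (from the third on) is the previous term followed by the one before it: term 3 = ff·h = ffh.
The next term joins ffhffffhffhffffhffffh and ffhffffhffhff.

ffhffffhffhffffhffffhffhffffhffhff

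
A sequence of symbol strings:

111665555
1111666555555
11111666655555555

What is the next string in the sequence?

Reading off run lengths: 1 runs 3, 4, 5; 6 runs 2, 3, 4; 5 runs 4, 6, 8 — each is linear in n, where the shown terms are n = 2, 3, 4.
Setting n = 5 gives 6, 5, 10 characters in each block.

111111666665555555555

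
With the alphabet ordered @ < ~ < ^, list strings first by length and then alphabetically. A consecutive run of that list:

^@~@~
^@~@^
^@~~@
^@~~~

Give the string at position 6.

^@~^@

Continuing the enumeration 2 steps past ^@~~~: ^@~~~ → ^@~~^ → (answer).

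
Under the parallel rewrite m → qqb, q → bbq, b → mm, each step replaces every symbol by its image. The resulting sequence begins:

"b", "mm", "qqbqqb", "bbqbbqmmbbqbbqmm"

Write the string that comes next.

Replace each of the 16 characters of bbqbbqmmbbqbbqmm in place — mm mm bbq mm mm bbq qqb qqb mm mm bbq mm mm bbq qqb qqb — and concatenate.

mmmmbbqmmmmbbqqqbqqbmmmmbbqmmmmbbqqqbqqb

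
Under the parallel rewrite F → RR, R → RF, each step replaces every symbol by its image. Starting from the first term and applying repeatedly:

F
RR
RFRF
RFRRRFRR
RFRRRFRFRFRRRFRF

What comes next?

RFRRRFRFRFRRRFRRRFRRRFRFRFRRRFRR

φ(RFRRRFRFRFRRRFRF) expands symbol-by-symbol to RF RR RF RF RF RR RF RR RF RR RF RF RF RR RF RR; joining the 16 pieces gives the next term.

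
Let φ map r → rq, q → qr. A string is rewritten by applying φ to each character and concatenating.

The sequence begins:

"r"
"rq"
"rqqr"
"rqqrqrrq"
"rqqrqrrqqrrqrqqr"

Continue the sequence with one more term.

φ(rqqrqrrqqrrqrqqr) expands symbol-by-symbol to rq qr qr rq qr rq rq qr qr rq rq qr rq qr qr rq; joining the 16 pieces gives the next term.

rqqrqrrqqrrqrqqrqrrqrqqrrqqrqrrq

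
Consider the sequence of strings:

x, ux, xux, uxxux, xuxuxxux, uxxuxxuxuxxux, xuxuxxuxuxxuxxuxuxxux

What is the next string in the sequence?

Each term (from the third on) is the two preceding terms concatenated in order: term 3 = x·ux = xux.
So term 8 is uxxuxxuxuxxux·xuxuxxuxuxxuxxuxuxxux.

uxxuxxuxuxxuxxuxuxxuxuxxuxxuxuxxux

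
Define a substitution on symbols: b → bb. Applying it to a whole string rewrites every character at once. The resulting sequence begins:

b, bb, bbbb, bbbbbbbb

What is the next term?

Rewriting each symbol of bbbbbbbb: b→bb, b→bb, b→bb, b→bb, b→bb, b→bb, b→bb, b→bb, which concatenates to bb bb bb bb bb bb bb bb.

bbbbbbbbbbbbbbbb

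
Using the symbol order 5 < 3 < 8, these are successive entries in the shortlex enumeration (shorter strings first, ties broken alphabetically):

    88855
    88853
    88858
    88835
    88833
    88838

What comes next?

88885

The successor of 88838 increments the rightmost position that isn't already 8 and resets every position after it to 5.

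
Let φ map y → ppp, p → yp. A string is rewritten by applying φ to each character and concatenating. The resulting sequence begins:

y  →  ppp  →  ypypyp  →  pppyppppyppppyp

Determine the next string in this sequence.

Rewriting the 15 symbols of pppyppppyppppyp one by one yields yp yp yp ppp yp yp yp yp ppp yp yp yp yp ppp yp; concatenated:

ypypyppppypypypyppppypypypyppppyp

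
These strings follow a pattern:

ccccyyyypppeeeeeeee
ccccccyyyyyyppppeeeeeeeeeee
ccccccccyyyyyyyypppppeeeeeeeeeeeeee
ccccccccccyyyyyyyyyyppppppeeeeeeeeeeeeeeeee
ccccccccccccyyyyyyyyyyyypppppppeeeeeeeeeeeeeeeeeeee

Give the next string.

The n-th term is 2n c's then 2n y's then n+1 p's then 3n+2 e's, where the shown terms are n = 2, 3, 4, 5, 6.
Setting n = 7 gives 14, 14, 8, 23 characters in each block.

ccccccccccccccyyyyyyyyyyyyyyppppppppeeeeeeeeeeeeeeeeeeeeeee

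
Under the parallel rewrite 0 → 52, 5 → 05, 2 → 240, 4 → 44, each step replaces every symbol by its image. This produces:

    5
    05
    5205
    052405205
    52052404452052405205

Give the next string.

052405205240445244440524052052404452052405205

Applying the rule to each of the 20 symbols of 52052404452052405205 gives the pieces 05 240 52 05 240 44 52 44 44 05 240 52 05 240 44 52 05 240 52 05, which concatenate to the answer.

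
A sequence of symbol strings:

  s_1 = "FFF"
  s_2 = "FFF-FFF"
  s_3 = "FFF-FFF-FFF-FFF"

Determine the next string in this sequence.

Each string is two copies of the previous one joined by '-'.
So the next term is two copies of FFF-FFF-FFF-FFF with '-' between the halves.

FFF-FFF-FFF-FFF-FFF-FFF-FFF-FFF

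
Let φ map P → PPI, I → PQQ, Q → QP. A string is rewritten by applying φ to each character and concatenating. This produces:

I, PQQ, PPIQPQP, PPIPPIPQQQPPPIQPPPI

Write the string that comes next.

φ(PPIPPIPQQQPPPIQPPPI) expands symbol-by-symbol to PPI PPI PQQ PPI PPI PQQ PPI QP QP QP PPI PPI PPI PQQ QP PPI PPI PPI PQQ; joining the 19 pieces gives the next term.

PPIPPIPQQPPIPPIPQQPPIQPQPQPPPIPPIPPIPQQQPPPIPPIPPIPQQ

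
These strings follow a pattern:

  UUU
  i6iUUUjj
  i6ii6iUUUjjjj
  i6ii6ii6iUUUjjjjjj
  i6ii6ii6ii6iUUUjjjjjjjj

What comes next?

i6ii6ii6ii6ii6iUUUjjjjjjjjjj

s(k+1) = i6i·s(k)·jj, so each term gains i6i as a prefix and jj as a suffix.
So the next term is i6i·i6ii6ii6ii6iUUUjjjjjjjj·jj.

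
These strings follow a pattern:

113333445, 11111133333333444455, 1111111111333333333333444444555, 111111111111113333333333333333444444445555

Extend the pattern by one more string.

11111111111111111133333333333333333333444444444455555

Reading off run lengths: 1 runs 2, 6, 10, 14; 3 runs 4, 8, 12, 16; 4 runs 2, 4, 6, 8; 5 runs 1, 2, 3, 4 — each is linear in n (n = 1, 2, …).
At n = 5 the blocks have lengths 18, 20, 10, 5.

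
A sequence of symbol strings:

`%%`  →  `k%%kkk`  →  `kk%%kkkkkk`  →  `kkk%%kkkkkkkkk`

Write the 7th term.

kkkkkk%%kkkkkkkkkkkkkkkkkk

Each term wraps the previous one in k on the left and kkk on the right.
From kkk%%kkkkkkkkk, 3 further steps: kkk%%kkkkkkkkk → kkkk%%kkkkkkkkkkkk → kkkkk%%kkkkkkkkkkkkkkk → (answer).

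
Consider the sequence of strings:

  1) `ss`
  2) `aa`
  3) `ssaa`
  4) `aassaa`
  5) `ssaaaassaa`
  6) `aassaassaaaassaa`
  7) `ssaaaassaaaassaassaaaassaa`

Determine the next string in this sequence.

aassaassaaaassaassaaaassaaaassaassaaaassaa

From term 3 onward, concatenate the second-to-last term with the last: ss·aa = ssaa, aa·ssaa = aassaa, …
Continuing: aassaassaaaassaa · ssaaaassaaaassaassaaaassaa gives term 8.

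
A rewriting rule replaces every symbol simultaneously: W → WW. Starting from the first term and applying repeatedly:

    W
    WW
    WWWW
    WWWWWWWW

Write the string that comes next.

Rewriting each symbol of WWWWWWWW: W→WW, W→WW, W→WW, W→WW, W→WW, W→WW, W→WW, W→WW, which concatenates to WW WW WW WW WW WW WW WW.

WWWWWWWWWWWWWWWW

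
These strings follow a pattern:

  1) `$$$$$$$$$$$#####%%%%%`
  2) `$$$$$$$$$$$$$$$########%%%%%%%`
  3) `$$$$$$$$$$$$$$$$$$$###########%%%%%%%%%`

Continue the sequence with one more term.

$$$$$$$$$$$$$$$$$$$$$$$##############%%%%%%%%%%%

The n-th term is 4n+3 $'s then 3n-1 #'s then 2n+1 %'s, where the shown terms are n = 2, 3, 4.
At n = 5 the blocks have lengths 23, 14, 11.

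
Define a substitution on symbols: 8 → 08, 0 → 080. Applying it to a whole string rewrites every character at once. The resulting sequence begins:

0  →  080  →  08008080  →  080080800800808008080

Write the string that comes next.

φ(080080800800808008080) expands symbol-by-symbol to 080 08 080 080 08 080 08 080 080 08 080 080 08 080 08 080 080 08 080 08 080; joining the 21 pieces gives the next term.

0800808008008080080800800808008008080080800800808008080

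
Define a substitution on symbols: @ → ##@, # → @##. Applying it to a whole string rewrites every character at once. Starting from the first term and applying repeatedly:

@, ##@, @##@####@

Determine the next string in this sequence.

Apply φ to @##@####@ symbol by symbol: @→##@, #→@##, #→@##, @→##@, #→@##, #→@##, #→@##, #→@##, @→##@; joined: ##@ @## @## ##@ @## @## @## @## ##@.

##@@##@####@@##@##@##@####@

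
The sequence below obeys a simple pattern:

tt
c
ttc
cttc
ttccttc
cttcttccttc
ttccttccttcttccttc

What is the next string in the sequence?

cttcttccttcttccttccttcttccttc

From term 3 onward, concatenate the second-to-last term with the last: tt·c = ttc, c·ttc = cttc, …
Continuing: cttcttccttc · ttccttccttcttccttc gives term 8.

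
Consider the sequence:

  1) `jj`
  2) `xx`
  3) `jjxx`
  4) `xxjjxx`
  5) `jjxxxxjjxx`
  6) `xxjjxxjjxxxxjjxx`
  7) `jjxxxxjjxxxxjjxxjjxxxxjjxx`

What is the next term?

This is a Fibonacci-style word recurrence s(k) = s(k−2)·s(k−1): e.g. jj·xx = jjxx.
The next term joins xxjjxxjjxxxxjjxx and jjxxxxjjxxxxjjxxjjxxxxjjxx.

xxjjxxjjxxxxjjxxjjxxxxjjxxxxjjxxjjxxxxjjxx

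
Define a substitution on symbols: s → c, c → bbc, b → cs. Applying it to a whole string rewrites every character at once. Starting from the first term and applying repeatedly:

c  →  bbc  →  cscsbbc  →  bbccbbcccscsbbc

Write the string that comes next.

Rewriting the 15 symbols of bbccbbcccscsbbc one by one yields cs cs bbc bbc cs cs bbc bbc bbc c bbc c cs cs bbc; concatenated:

cscsbbcbbccscsbbcbbcbbccbbcccscsbbc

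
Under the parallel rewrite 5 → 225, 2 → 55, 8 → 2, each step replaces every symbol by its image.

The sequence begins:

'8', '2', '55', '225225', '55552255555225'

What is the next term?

Rewriting the 14 symbols of 55552255555225 one by one yields 225 225 225 225 55 55 225 225 225 225 225 55 55 225; concatenated:

22522522522555552252252252252255555225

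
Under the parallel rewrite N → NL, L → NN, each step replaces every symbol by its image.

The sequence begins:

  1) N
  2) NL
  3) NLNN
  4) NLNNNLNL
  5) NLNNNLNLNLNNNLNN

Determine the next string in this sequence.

φ(NLNNNLNLNLNNNLNN) expands symbol-by-symbol to NL NN NL NL NL NN NL NN NL NN NL NL NL NN NL NL; joining the 16 pieces gives the next term.

NLNNNLNLNLNNNLNNNLNNNLNLNLNNNLNL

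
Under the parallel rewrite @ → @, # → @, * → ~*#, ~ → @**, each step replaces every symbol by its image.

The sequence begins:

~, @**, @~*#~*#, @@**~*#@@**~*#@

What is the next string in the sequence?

@@~*#~*#@**~*#@@@~*#~*#@**~*#@@

Replace each of the 15 characters of @@**~*#@@**~*#@ in place — @ @ ~*# ~*# @** ~*# @ @ @ ~*# ~*# @** ~*# @ @ — and concatenate.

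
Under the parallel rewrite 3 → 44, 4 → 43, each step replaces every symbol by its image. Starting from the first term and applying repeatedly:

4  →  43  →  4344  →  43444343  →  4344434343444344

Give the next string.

43444343434443444344434343444343

Replace each of the 16 characters of 4344434343444344 in place — 43 44 43 43 43 44 43 44 43 44 43 43 43 44 43 43 — and concatenate.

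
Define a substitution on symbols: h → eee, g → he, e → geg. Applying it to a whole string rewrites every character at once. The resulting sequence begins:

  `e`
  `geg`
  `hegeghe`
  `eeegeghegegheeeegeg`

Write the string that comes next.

geggeggeghegegheeeegeghegegheeeegeggeggeggeghegeghe

φ(eeegeghegegheeeegeg) expands symbol-by-symbol to geg geg geg he geg he eee geg he geg he eee geg geg geg geg he geg he; joining the 19 pieces gives the next term.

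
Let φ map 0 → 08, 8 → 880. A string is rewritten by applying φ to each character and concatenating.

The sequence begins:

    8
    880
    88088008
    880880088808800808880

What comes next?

φ(880880088808800808880) expands symbol-by-symbol to 880 880 08 880 880 08 08 880 880 880 08 880 880 08 08 880 08 880 880 880 08; joining the 21 pieces gives the next term.

8808800888088008088808808800888088008088800888088088008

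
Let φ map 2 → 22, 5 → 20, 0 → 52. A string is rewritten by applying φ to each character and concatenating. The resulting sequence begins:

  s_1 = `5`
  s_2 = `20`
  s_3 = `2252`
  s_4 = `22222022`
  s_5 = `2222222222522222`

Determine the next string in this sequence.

φ(2222222222522222) expands symbol-by-symbol to 22 22 22 22 22 22 22 22 22 22 20 22 22 22 22 22; joining the 16 pieces gives the next term.

22222222222222222222202222222222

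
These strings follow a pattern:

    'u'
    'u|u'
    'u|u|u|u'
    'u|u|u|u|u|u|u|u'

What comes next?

Every step duplicates the string with '|' between the halves.
Doubling u|u|u|u|u|u|u|u with '|' between the halves:

u|u|u|u|u|u|u|u|u|u|u|u|u|u|u|u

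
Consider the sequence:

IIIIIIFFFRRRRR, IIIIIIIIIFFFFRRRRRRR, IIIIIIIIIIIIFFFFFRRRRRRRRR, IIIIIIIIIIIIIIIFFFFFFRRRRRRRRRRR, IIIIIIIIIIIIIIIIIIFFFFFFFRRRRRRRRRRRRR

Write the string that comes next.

IIIIIIIIIIIIIIIIIIIIIFFFFFFFFRRRRRRRRRRRRRRR

Each string has the form I^{3n} F^{n+1} R^{2n+1}, where the shown terms are n = 2, 3, 4, 5, 6.
At n = 7 the blocks have lengths 21, 8, 15.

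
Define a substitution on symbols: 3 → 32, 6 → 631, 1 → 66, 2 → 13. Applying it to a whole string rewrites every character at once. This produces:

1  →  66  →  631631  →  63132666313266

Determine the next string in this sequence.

Replace each of the 14 characters of 63132666313266 in place — 631 32 66 32 13 631 631 631 32 66 32 13 631 631 — and concatenate.

6313266321363163163132663213631631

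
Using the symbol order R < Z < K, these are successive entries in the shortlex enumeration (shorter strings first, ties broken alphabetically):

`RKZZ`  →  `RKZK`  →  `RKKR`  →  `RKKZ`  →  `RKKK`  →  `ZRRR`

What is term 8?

Continuing the enumeration 2 steps past ZRRR: ZRRR → ZRRZ → (answer).

ZRRK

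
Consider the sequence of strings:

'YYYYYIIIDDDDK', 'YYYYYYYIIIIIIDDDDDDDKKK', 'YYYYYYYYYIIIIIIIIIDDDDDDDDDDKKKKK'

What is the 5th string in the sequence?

Each string has the form Y^{2n+3} I^{3n} D^{3n+1} K^{2n-1} (n = 1, 2, …).
At n = 5 the blocks have lengths 13, 15, 16, 9.

YYYYYYYYYYYYYIIIIIIIIIIIIIIIDDDDDDDDDDDDDDDDKKKKKKKKK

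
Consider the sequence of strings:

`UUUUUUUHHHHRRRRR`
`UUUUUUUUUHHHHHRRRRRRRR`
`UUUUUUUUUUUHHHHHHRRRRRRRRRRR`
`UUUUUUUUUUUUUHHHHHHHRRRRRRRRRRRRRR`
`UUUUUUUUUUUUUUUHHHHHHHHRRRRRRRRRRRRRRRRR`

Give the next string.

Reading off run lengths: U runs 7, 9, 11, 13, 15; H runs 4, 5, 6, 7, 8; R runs 5, 8, 11, 14, 17 — each is linear in n, where the shown terms are n = 2, 3, 4, 5, 6.
For the next term, n = 7, so the run lengths are 17, 9, 20.

UUUUUUUUUUUUUUUUUHHHHHHHHHRRRRRRRRRRRRRRRRRRRR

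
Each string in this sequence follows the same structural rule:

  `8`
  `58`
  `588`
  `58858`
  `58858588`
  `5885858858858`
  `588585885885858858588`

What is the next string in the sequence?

From term 3 onward, concatenate the last term with the second-to-last: 58·8 = 588, 588·58 = 58858, …
So term 8 is 588585885885858858588·5885858858858.

5885858858858588585885885858858858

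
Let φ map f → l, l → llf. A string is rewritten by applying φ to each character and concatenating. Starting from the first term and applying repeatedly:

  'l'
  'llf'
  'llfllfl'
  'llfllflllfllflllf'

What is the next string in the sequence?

llfllflllfllflllfllfllflllfllflllfllfllfl

Applying the rule to each of the 17 symbols of llfllflllfllflllf gives the pieces llf llf l llf llf l llf llf llf l llf llf l llf llf llf l, which concatenate to the answer.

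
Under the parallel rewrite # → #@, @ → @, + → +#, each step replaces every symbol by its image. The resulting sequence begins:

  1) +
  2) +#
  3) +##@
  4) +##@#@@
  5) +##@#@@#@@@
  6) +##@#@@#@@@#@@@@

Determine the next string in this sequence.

Replace each of the 16 characters of +##@#@@#@@@#@@@@ in place — +# #@ #@ @ #@ @ @ #@ @ @ @ #@ @ @ @ @ — and concatenate.

+##@#@@#@@@#@@@@#@@@@@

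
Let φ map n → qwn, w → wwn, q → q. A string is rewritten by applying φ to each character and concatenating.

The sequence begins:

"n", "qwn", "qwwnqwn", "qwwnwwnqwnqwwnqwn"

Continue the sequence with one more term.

qwwnwwnqwnwwnwwnqwnqwwnqwnqwwnwwnqwnqwwnqwn

Applying the rule to each of the 17 symbols of qwwnwwnqwnqwwnqwn gives the pieces q wwn wwn qwn wwn wwn qwn q wwn qwn q wwn wwn qwn q wwn qwn, which concatenate to the answer.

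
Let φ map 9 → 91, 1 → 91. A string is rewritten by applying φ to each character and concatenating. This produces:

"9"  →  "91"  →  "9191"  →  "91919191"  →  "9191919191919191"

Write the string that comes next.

91919191919191919191919191919191

Applying the rule to each of the 16 symbols of 9191919191919191 gives the pieces 91 91 91 91 91 91 91 91 91 91 91 91 91 91 91 91, which concatenate to the answer.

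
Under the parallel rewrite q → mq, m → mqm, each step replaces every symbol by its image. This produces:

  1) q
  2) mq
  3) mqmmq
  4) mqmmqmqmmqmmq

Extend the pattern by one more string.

Rewriting the 13 symbols of mqmmqmqmmqmmq one by one yields mqm mq mqm mqm mq mqm mq mqm mqm mq mqm mqm mq; concatenated:

mqmmqmqmmqmmqmqmmqmqmmqmmqmqmmqmmq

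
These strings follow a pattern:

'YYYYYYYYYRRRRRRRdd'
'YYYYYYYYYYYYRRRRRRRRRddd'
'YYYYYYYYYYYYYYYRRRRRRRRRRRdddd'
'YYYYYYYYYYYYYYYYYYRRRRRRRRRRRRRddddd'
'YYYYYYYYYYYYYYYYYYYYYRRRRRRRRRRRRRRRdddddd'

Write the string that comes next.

The n-th term is 3n+3 Y's then 2n+3 R's then n d's, where the shown terms are n = 2, 3, 4, 5, 6.
For the next term, n = 7, so the run lengths are 24, 17, 7.

YYYYYYYYYYYYYYYYYYYYYYYYRRRRRRRRRRRRRRRRRddddddd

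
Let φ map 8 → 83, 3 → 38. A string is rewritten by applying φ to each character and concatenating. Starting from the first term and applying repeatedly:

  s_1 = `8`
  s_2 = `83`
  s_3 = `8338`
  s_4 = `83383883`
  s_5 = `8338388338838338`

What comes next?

φ(8338388338838338) expands symbol-by-symbol to 83 38 38 83 38 83 83 38 38 83 83 38 83 38 38 83; joining the 16 pieces gives the next term.

83383883388383383883833883383883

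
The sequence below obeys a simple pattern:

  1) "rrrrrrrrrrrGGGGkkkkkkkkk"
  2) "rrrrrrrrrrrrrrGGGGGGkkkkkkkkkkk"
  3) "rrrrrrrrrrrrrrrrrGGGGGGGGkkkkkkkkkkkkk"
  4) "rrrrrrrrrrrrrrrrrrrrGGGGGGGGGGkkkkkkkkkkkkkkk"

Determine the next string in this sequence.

rrrrrrrrrrrrrrrrrrrrrrrGGGGGGGGGGGGkkkkkkkkkkkkkkkkk

Each string has the form r^{3n+2} G^{2n-2} k^{2n+3}, where the shown terms are n = 3, 4, 5, 6.
At n = 7 the blocks have lengths 23, 12, 17.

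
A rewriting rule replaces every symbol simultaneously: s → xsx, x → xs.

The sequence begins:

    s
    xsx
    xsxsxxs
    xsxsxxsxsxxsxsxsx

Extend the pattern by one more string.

xsxsxxsxsxxsxsxsxxsxsxxsxsxsxxsxsxxsxsxxs

Applying the rule to each of the 17 symbols of xsxsxxsxsxxsxsxsx gives the pieces xs xsx xs xsx xs xs xsx xs xsx xs xs xsx xs xsx xs xsx xs, which concatenate to the answer.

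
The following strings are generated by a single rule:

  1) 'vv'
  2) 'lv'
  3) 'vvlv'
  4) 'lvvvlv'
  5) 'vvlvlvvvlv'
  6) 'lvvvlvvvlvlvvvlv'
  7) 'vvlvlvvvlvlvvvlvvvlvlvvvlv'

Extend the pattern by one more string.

Each term (from the third on) is the two preceding terms concatenated in order: term 3 = vv·lv = vvlv.
The next term joins lvvvlvvvlvlvvvlv and vvlvlvvvlvlvvvlvvvlvlvvvlv.

lvvvlvvvlvlvvvlvvvlvlvvvlvlvvvlvvvlvlvvvlv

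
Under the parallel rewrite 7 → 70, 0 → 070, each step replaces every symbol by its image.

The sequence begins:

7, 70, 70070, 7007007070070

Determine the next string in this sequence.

φ(7007007070070) expands symbol-by-symbol to 70 070 070 70 070 070 70 070 70 070 070 70 070; joining the 13 pieces gives the next term.

7007007070070070700707007007070070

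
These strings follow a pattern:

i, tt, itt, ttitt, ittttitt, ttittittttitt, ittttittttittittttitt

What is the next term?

This is a Fibonacci-style word recurrence s(k) = s(k−2)·s(k−1): e.g. i·tt = itt.
So term 8 is ttittittttitt·ittttittttittittttitt.

ttittittttittittttittttittittttitt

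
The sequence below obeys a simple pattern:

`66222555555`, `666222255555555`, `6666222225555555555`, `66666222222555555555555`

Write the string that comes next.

Each string has the form 6^{n} 2^{n+1} 5^{2n+2}, where the shown terms are n = 2, 3, 4, 5.
At n = 6 the blocks have lengths 6, 7, 14.

666666222222255555555555555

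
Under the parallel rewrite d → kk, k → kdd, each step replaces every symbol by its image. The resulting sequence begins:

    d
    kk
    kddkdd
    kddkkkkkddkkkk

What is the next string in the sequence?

φ(kddkkkkkddkkkk) expands symbol-by-symbol to kdd kk kk kdd kdd kdd kdd kdd kk kk kdd kdd kdd kdd; joining the 14 pieces gives the next term.

kddkkkkkddkddkddkddkddkkkkkddkddkddkdd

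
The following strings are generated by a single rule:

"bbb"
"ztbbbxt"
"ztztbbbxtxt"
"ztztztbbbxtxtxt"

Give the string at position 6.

s(k+1) = zt·s(k)·xt, so each term gains zt as a prefix and xt as a suffix.
From ztztztbbbxtxtxt, 2 further steps: ztztztbbbxtxtxt → ztztztztbbbxtxtxtxt → (answer).

ztztztztztbbbxtxtxtxtxt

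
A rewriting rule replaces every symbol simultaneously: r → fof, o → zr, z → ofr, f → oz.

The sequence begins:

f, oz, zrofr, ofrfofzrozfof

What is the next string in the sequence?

Rewriting the 13 symbols of ofrfofzrozfof one by one yields zr oz fof oz zr oz ofr fof zr ofr oz zr oz; concatenated:

zrozfofozzrozofrfofzrofrozzroz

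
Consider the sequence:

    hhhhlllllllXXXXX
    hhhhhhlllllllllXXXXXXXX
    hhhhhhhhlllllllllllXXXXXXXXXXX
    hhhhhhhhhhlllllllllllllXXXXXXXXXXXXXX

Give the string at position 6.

hhhhhhhhhhhhhhlllllllllllllllllXXXXXXXXXXXXXXXXXXXX

Term n consists of 2n h's, followed by 2n+3 l's, followed by 3n-1 X's, where the shown terms are n = 2, 3, 4, 5.
For term 6, n = 7, so the run lengths are 14, 17, 20.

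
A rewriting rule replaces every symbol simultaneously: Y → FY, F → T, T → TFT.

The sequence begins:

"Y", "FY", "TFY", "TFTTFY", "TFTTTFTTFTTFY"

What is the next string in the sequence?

Replace each of the 13 characters of TFTTTFTTFTTFY in place — TFT T TFT TFT TFT T TFT TFT T TFT TFT T FY — and concatenate.

TFTTTFTTFTTFTTTFTTFTTTFTTFTTFY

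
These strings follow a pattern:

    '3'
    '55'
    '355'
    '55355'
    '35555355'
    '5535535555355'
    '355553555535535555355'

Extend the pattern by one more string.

Each term (from the third on) is the two preceding terms concatenated in order: term 3 = 3·55 = 355.
The next term joins 5535535555355 and 355553555535535555355.

5535535555355355553555535535555355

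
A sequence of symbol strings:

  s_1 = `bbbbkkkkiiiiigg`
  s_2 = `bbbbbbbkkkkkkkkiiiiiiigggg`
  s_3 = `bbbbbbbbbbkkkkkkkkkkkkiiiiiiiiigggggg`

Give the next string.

Term n consists of 3n+1 b's, followed by 4n k's, followed by 2n+3 i's, followed by 2n g's (n = 1, 2, …).
For the next term, n = 4, so the run lengths are 13, 16, 11, 8.

bbbbbbbbbbbbbkkkkkkkkkkkkkkkkiiiiiiiiiiigggggggg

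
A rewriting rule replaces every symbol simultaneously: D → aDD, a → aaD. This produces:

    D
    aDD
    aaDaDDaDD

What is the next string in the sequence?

aaDaaDaDDaaDaDDaDDaaDaDDaDD

Expanding aaDaDDaDD: a→aaD, a→aaD, D→aDD, a→aaD, D→aDD, D→aDD, a→aaD, D→aDD, D→aDD. Concatenated: aaD aaD aDD aaD aDD aDD aaD aDD aDD.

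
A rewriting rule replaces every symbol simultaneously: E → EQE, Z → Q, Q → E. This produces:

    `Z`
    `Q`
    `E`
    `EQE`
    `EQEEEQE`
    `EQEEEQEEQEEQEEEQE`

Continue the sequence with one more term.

EQEEEQEEQEEQEEEQEEQEEEQEEQEEEQEEQEEQEEEQE

φ(EQEEEQEEQEEQEEEQE) expands symbol-by-symbol to EQE E EQE EQE EQE E EQE EQE E EQE EQE E EQE EQE EQE E EQE; joining the 17 pieces gives the next term.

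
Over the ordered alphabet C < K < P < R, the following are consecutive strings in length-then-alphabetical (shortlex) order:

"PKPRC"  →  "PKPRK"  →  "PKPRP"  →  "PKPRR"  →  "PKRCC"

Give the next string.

The successor of PKRCC increments the rightmost position that isn't already R and resets every position after it to C.

PKRCK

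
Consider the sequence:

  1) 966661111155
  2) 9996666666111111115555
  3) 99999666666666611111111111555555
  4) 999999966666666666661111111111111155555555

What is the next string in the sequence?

The n-th term is 2n-1 9's then 3n+1 6's then 3n+2 1's then 2n 5's (n = 1, 2, …).
For the next term, n = 5, so the run lengths are 9, 16, 17, 10.

9999999996666666666666666111111111111111115555555555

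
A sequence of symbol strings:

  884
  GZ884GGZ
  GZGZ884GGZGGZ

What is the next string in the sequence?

Every step adds GZ to the front and GGZ to the end of the previous string.
One more step from GZGZ884GGZGGZ gives the answer.

GZGZGZ884GGZGGZGGZ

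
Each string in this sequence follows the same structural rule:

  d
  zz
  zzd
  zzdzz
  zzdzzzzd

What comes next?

Each term (from the third on) is the previous term followed by the one before it: term 3 = zz·d = zzd.
So term 6 is zzdzzzzd·zzdzz.

zzdzzzzdzzdzz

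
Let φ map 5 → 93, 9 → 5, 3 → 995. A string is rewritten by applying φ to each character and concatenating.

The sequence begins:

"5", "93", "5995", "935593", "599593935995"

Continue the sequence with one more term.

Apply φ to 599593935995 symbol by symbol: 5→93, 9→5, 9→5, 5→93, 9→5, 3→995, 9→5, 3→995, 5→93, 9→5, 9→5, 5→93; joined: 93 5 5 93 5 995 5 995 93 5 5 93.

93559359955995935593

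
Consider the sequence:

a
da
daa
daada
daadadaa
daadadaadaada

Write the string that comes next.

From term 3 onward, concatenate the last term with the second-to-last: da·a = daa, daa·da = daada, …
So term 7 is daadadaadaada·daadadaa.

daadadaadaadadaadadaa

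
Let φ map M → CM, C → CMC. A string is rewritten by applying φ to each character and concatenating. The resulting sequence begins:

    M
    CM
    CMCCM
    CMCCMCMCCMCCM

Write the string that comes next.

CMCCMCMCCMCCMCMCCMCMCCMCCMCMCCMCCM

Replace each of the 13 characters of CMCCMCMCCMCCM in place — CMC CM CMC CMC CM CMC CM CMC CMC CM CMC CMC CM — and concatenate.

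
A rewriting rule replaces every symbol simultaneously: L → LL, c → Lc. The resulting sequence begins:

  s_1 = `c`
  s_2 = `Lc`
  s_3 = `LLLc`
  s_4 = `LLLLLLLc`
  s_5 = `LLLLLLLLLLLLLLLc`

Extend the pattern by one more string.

φ(LLLLLLLLLLLLLLLc) expands symbol-by-symbol to LL LL LL LL LL LL LL LL LL LL LL LL LL LL LL Lc; joining the 16 pieces gives the next term.

LLLLLLLLLLLLLLLLLLLLLLLLLLLLLLLc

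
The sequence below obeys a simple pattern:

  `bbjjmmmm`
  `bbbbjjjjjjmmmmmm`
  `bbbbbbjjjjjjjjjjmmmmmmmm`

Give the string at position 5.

The n-th term is 2n b's then 4n-2 j's then 2n+2 m's (n = 1, 2, …).
For term 5, n = 5, so the run lengths are 10, 18, 12.

bbbbbbbbbbjjjjjjjjjjjjjjjjjjmmmmmmmmmmmm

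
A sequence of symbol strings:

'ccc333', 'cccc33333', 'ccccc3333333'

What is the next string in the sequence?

cccccc333333333

Each string has the form c^{n+1} 3^{2n-1}, where the shown terms are n = 2, 3, 4.
At n = 5 the blocks have lengths 6, 9.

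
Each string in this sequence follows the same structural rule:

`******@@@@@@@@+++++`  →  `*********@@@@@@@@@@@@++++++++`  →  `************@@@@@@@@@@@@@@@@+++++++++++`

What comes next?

The n-th term is 3n *'s then 4n @'s then 3n-1 +'s, where the shown terms are n = 2, 3, 4.
At n = 5 the blocks have lengths 15, 20, 14.

***************@@@@@@@@@@@@@@@@@@@@++++++++++++++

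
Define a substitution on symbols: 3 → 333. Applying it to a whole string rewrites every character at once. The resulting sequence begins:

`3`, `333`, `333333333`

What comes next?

Expanding 333333333: 3→333, 3→333, 3→333, 3→333, 3→333, 3→333, 3→333, 3→333, 3→333. Concatenated: 333 333 333 333 333 333 333 333 333.

333333333333333333333333333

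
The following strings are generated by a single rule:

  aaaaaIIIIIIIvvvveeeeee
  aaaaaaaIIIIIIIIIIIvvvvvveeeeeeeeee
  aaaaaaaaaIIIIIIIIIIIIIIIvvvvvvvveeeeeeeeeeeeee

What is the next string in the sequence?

aaaaaaaaaaaIIIIIIIIIIIIIIIIIIIvvvvvvvvvveeeeeeeeeeeeeeeeee

Reading off run lengths: a runs 5, 7, 9; I runs 7, 11, 15; v runs 4, 6, 8; e runs 6, 10, 14 — each is linear in n, where the shown terms are n = 2, 3, 4.
At n = 5 the blocks have lengths 11, 19, 10, 18.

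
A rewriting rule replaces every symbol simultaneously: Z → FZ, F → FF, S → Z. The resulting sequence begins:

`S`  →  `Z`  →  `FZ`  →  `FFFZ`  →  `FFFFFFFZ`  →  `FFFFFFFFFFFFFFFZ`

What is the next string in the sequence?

Applying the rule to each of the 16 symbols of FFFFFFFFFFFFFFFZ gives the pieces FF FF FF FF FF FF FF FF FF FF FF FF FF FF FF FZ, which concatenate to the answer.

FFFFFFFFFFFFFFFFFFFFFFFFFFFFFFFZ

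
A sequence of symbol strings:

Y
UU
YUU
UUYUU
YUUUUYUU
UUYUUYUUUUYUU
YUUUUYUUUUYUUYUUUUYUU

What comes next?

UUYUUYUUUUYUUYUUUUYUUUUYUUYUUUUYUU

Each term (from the third on) is the two preceding terms concatenated in order: term 3 = Y·UU = YUU.
Continuing: UUYUUYUUUUYUU · YUUUUYUUUUYUUYUUUUYUU gives term 8.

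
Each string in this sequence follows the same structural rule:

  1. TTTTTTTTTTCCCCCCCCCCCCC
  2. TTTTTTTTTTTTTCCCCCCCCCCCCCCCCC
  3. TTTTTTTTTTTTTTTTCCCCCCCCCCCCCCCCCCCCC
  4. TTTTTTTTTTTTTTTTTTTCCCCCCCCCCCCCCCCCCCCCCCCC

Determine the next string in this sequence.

TTTTTTTTTTTTTTTTTTTTTTCCCCCCCCCCCCCCCCCCCCCCCCCCCCC

The n-th term is 3n+1 T's then 4n+1 C's, where the shown terms are n = 3, 4, 5, 6.
At n = 7 the blocks have lengths 22, 29.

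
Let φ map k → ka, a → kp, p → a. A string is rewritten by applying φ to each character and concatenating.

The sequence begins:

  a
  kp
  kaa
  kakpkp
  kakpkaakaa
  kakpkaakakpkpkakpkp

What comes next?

kakpkaakakpkpkakpkaakaakakpkaakaa

φ(kakpkaakakpkpkakpkp) expands symbol-by-symbol to ka kp ka a ka kp kp ka kp ka a ka a ka kp ka a ka a; joining the 19 pieces gives the next term.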